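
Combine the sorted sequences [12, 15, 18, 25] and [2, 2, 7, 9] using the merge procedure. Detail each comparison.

Merging process:

Compare 12 vs 2: take 2 from right. Merged: [2]
Compare 12 vs 2: take 2 from right. Merged: [2, 2]
Compare 12 vs 7: take 7 from right. Merged: [2, 2, 7]
Compare 12 vs 9: take 9 from right. Merged: [2, 2, 7, 9]
Append remaining from left: [12, 15, 18, 25]. Merged: [2, 2, 7, 9, 12, 15, 18, 25]

Final merged array: [2, 2, 7, 9, 12, 15, 18, 25]
Total comparisons: 4

The merged array is [2, 2, 7, 9, 12, 15, 18, 25], requiring 4 comparisons. The merge step runs in O(n) time where n is the total number of elements.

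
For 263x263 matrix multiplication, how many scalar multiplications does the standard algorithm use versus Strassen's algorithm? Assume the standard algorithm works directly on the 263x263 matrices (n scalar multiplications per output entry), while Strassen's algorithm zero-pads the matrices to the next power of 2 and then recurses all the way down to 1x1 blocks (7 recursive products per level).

Matrix multiplication for 263x263 matrices:

Strassen's algorithm requires power-of-2 dimensions. Pad 263x263 to 512x512 (next power of 2).

Standard algorithm: 263^3 = 18191447 multiplications
Strassen's algorithm: 7^(log2(512)) = 7^9 = 40353607 multiplications
Difference: 18191447 - 40353607 = -22162160 (Strassen uses MORE here due to padding overhead — for small or just-over-power-of-2 n, padding can outweigh the per-level savings)

Standard: 18191447 multiplications (263^3). Strassen: 40353607 multiplications (7^9, after padding to 512x512). Strassen reduces 8 recursive multiplications to 7 at each level.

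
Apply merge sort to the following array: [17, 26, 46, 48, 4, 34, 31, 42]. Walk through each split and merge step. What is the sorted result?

Merge sort trace:

Split: [17, 26, 46, 48, 4, 34, 31, 42] -> [17, 26, 46, 48] and [4, 34, 31, 42]
  Split: [17, 26, 46, 48] -> [17, 26] and [46, 48]
    Split: [17, 26] -> [17] and [26]
    Merge: [17] + [26] -> [17, 26]
    Split: [46, 48] -> [46] and [48]
    Merge: [46] + [48] -> [46, 48]
  Merge: [17, 26] + [46, 48] -> [17, 26, 46, 48]
  Split: [4, 34, 31, 42] -> [4, 34] and [31, 42]
    Split: [4, 34] -> [4] and [34]
    Merge: [4] + [34] -> [4, 34]
    Split: [31, 42] -> [31] and [42]
    Merge: [31] + [42] -> [31, 42]
  Merge: [4, 34] + [31, 42] -> [4, 31, 34, 42]
Merge: [17, 26, 46, 48] + [4, 31, 34, 42] -> [4, 17, 26, 31, 34, 42, 46, 48]

Final sorted array: [4, 17, 26, 31, 34, 42, 46, 48]

The merge sort proceeds by recursively splitting the array and merging sorted halves.
After all merges, the sorted array is [4, 17, 26, 31, 34, 42, 46, 48].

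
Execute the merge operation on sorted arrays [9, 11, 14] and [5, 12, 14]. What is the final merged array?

Merging process:

Compare 9 vs 5: take 5 from right. Merged: [5]
Compare 9 vs 12: take 9 from left. Merged: [5, 9]
Compare 11 vs 12: take 11 from left. Merged: [5, 9, 11]
Compare 14 vs 12: take 12 from right. Merged: [5, 9, 11, 12]
Compare 14 vs 14: take 14 from left. Merged: [5, 9, 11, 12, 14]
Append remaining from right: [14]. Merged: [5, 9, 11, 12, 14, 14]

Final merged array: [5, 9, 11, 12, 14, 14]
Total comparisons: 5

The merged array is [5, 9, 11, 12, 14, 14], requiring 5 comparisons. The merge step runs in O(n) time where n is the total number of elements.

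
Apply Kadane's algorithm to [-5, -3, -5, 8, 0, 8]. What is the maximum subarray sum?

Using Kadane's algorithm on [-5, -3, -5, 8, 0, 8]:

Scanning through the array:
Position 1 (value -3): max_ending_here = -3, max_so_far = -3
Position 2 (value -5): max_ending_here = -5, max_so_far = -3
Position 3 (value 8): max_ending_here = 8, max_so_far = 8
Position 4 (value 0): max_ending_here = 8, max_so_far = 8
Position 5 (value 8): max_ending_here = 16, max_so_far = 16

Maximum subarray: [8, 0, 8]
Maximum sum: 16

The maximum subarray is [8, 0, 8] with sum 16. This subarray runs from index 3 to index 5.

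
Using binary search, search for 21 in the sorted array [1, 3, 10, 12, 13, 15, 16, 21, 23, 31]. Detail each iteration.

Binary search for 21 in [1, 3, 10, 12, 13, 15, 16, 21, 23, 31]:

lo=0, hi=9, mid=4, arr[mid]=13 -> 13 < 21, search right half
lo=5, hi=9, mid=7, arr[mid]=21 -> Found target at index 7!

Binary search finds 21 at index 7 after 2 comparisons. The search repeatedly halves the search space by comparing with the middle element.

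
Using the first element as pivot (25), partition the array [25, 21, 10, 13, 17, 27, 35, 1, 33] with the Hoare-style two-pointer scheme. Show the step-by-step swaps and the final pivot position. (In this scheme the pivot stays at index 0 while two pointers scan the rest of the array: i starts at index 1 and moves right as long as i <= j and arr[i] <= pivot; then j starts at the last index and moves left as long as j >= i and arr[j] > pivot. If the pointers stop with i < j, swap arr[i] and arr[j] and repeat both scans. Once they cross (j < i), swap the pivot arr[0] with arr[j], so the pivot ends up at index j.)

Hoare-style two-pointer partition with pivot = 25:

Initial array: [25, 21, 10, 13, 17, 27, 35, 1, 33]

Pointers start at i = 1, j = 8.
i stops at index 5 (arr[5]=27 > 25), j stops at index 7 (arr[7]=1 <= 25): swap arr[5] and arr[7], array becomes [25, 21, 10, 13, 17, 1, 35, 27, 33]
i ends at 6, j ends at 5: the pointers have crossed (j < i), so scanning stops.

Swap pivot arr[0] with arr[5] to place pivot at position 5: [1, 21, 10, 13, 17, 25, 35, 27, 33]
Pivot position: 5

After partitioning with pivot 25, the array becomes [1, 21, 10, 13, 17, 25, 35, 27, 33]. The pivot is placed at index 5. All elements to the left of the pivot are <= 25, and all elements to the right are > 25.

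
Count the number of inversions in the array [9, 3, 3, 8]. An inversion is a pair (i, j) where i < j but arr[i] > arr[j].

Finding inversions in [9, 3, 3, 8]:

(0, 1): arr[0]=9 > arr[1]=3
(0, 2): arr[0]=9 > arr[2]=3
(0, 3): arr[0]=9 > arr[3]=8

Total inversions: 3

The array has 3 inversion(s): (0,1), (0,2), (0,3). Each pair (i,j) satisfies i < j and arr[i] > arr[j].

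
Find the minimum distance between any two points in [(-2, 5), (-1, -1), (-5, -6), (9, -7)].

Computing all pairwise distances among 4 points:

d((-2, 5), (-1, -1)) = 6.0828 <-- minimum
d((-2, 5), (-5, -6)) = 11.4018
d((-2, 5), (9, -7)) = 16.2788
d((-1, -1), (-5, -6)) = 6.4031
d((-1, -1), (9, -7)) = 11.6619
d((-5, -6), (9, -7)) = 14.0357

Closest pair: (-2, 5) and (-1, -1) with distance 6.0828

The closest pair is (-2, 5) and (-1, -1) with Euclidean distance 6.0828. For 4 points, brute-force pairwise comparison is shown above. For large n, the divide-and-conquer algorithm (sort by x, recurse on halves, check the dividing strip) achieves O(n log n).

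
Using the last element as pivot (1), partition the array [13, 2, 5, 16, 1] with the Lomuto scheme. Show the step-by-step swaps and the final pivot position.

Lomuto partition with pivot = 1:

Initial array: [13, 2, 5, 16, 1]

arr[0]=13 > 1: no swap
arr[1]=2 > 1: no swap
arr[2]=5 > 1: no swap
arr[3]=16 > 1: no swap

Place pivot at position 0: [1, 2, 5, 16, 13]
Pivot position: 0

After partitioning with pivot 1, the array becomes [1, 2, 5, 16, 13]. The pivot is placed at index 0. All elements to the left of the pivot are <= 1, and all elements to the right are > 1.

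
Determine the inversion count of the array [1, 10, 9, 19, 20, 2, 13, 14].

Finding inversions in [1, 10, 9, 19, 20, 2, 13, 14]:

(1, 2): arr[1]=10 > arr[2]=9
(1, 5): arr[1]=10 > arr[5]=2
(2, 5): arr[2]=9 > arr[5]=2
(3, 5): arr[3]=19 > arr[5]=2
(3, 6): arr[3]=19 > arr[6]=13
(3, 7): arr[3]=19 > arr[7]=14
(4, 5): arr[4]=20 > arr[5]=2
(4, 6): arr[4]=20 > arr[6]=13
(4, 7): arr[4]=20 > arr[7]=14

Total inversions: 9

The array has 9 inversion(s): (1,2), (1,5), (2,5), (3,5), (3,6), (3,7), (4,5), (4,6), (4,7). Each pair (i,j) satisfies i < j and arr[i] > arr[j].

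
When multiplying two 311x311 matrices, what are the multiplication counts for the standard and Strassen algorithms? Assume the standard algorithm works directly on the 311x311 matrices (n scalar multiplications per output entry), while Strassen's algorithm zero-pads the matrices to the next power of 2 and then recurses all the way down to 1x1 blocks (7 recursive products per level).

Matrix multiplication for 311x311 matrices:

Strassen's algorithm requires power-of-2 dimensions. Pad 311x311 to 512x512 (next power of 2).

Standard algorithm: 311^3 = 30080231 multiplications
Strassen's algorithm: 7^(log2(512)) = 7^9 = 40353607 multiplications
Difference: 30080231 - 40353607 = -10273376 (Strassen uses MORE here due to padding overhead — for small or just-over-power-of-2 n, padding can outweigh the per-level savings)

Standard: 30080231 multiplications (311^3). Strassen: 40353607 multiplications (7^9, after padding to 512x512). Strassen reduces 8 recursive multiplications to 7 at each level.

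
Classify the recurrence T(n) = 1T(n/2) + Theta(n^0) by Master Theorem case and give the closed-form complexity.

Master Theorem for T(n) = 1T(n/2) + O(n^0):

a = 1, b = 2, c = 0
log_b(a) = log_2(1) = 0.0000

Case 2: c = 0 = log_2(1) = 0.0000
T(n) = O(n^0 log n) = O(log n)

For T(n) = 1T(n/2) + O(n^0): log_2(1) = 0.0000. This is Case 2 of the Master Theorem (c = log_b(a), equal work at all levels), giving O(log n).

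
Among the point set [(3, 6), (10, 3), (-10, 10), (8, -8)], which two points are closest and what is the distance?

Computing all pairwise distances among 4 points:

d((3, 6), (10, 3)) = 7.6158 <-- minimum
d((3, 6), (-10, 10)) = 13.6015
d((3, 6), (8, -8)) = 14.8661
d((10, 3), (-10, 10)) = 21.1896
d((10, 3), (8, -8)) = 11.1803
d((-10, 10), (8, -8)) = 25.4558

Closest pair: (3, 6) and (10, 3) with distance 7.6158

The closest pair is (3, 6) and (10, 3) with Euclidean distance 7.6158. For 4 points, brute-force pairwise comparison is shown above. For large n, the divide-and-conquer algorithm (sort by x, recurse on halves, check the dividing strip) achieves O(n log n).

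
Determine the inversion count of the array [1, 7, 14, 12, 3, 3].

Finding inversions in [1, 7, 14, 12, 3, 3]:

(1, 4): arr[1]=7 > arr[4]=3
(1, 5): arr[1]=7 > arr[5]=3
(2, 3): arr[2]=14 > arr[3]=12
(2, 4): arr[2]=14 > arr[4]=3
(2, 5): arr[2]=14 > arr[5]=3
(3, 4): arr[3]=12 > arr[4]=3
(3, 5): arr[3]=12 > arr[5]=3

Total inversions: 7

The array has 7 inversion(s): (1,4), (1,5), (2,3), (2,4), (2,5), (3,4), (3,5). Each pair (i,j) satisfies i < j and arr[i] > arr[j].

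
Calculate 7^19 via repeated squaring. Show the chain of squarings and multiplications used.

Computing 7^19 by squaring (build up from 7^1; each line after the first costs one multiplication):

7^1 = 7
7^2 = (7^1)^2 = 7^2 = 49
7^4 = (7^2)^2 = 49^2 = 2401
7^8 = (7^4)^2 = 2401^2 = 5764801
7^9 = 7 * 7^8 = 7 * 5764801 = 40353607
7^18 = (7^9)^2 = 40353607^2 = 1628413597910449
7^19 = 7 * 7^18 = 7 * 1628413597910449 = 11398895185373143

Result: 11398895185373143
Multiplications needed: 6 (6 lines after 7^1)

7^19 = 11398895185373143. Using exponentiation by squaring, this requires 6 multiplications. The key idea: if the exponent is even, square the half-power; if odd, multiply by the base once.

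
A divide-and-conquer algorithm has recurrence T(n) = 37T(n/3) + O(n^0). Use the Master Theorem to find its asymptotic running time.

Master Theorem for T(n) = 37T(n/3) + O(n^0):

a = 37, b = 3, c = 0
log_b(a) = log_3(37) = 3.2868

Case 1: c = 0 < log_3(37) = 3.2868
T(n) = O(n^(log_3 37))

For T(n) = 37T(n/3) + O(n^0): log_3(37) = 3.2868. This is Case 1 of the Master Theorem (c < log_b(a), work dominated by leaves), giving O(n^(log_3 37)).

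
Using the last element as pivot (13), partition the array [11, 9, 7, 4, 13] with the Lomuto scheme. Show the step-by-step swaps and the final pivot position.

Lomuto partition with pivot = 13:

Initial array: [11, 9, 7, 4, 13]

arr[0]=11 <= 13: swap with position 0, array becomes [11, 9, 7, 4, 13]
arr[1]=9 <= 13: swap with position 1, array becomes [11, 9, 7, 4, 13]
arr[2]=7 <= 13: swap with position 2, array becomes [11, 9, 7, 4, 13]
arr[3]=4 <= 13: swap with position 3, array becomes [11, 9, 7, 4, 13]

Place pivot at position 4: [11, 9, 7, 4, 13]
Pivot position: 4

After partitioning with pivot 13, the array becomes [11, 9, 7, 4, 13]. The pivot is placed at index 4. All elements to the left of the pivot are <= 13, and all elements to the right are > 13.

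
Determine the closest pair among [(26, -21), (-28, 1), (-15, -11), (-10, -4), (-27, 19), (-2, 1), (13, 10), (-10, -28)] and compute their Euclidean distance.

Computing all pairwise distances among 8 points:

d((26, -21), (-28, 1)) = 58.3095
d((26, -21), (-15, -11)) = 42.2019
d((26, -21), (-10, -4)) = 39.8121
d((26, -21), (-27, 19)) = 66.4003
d((26, -21), (-2, 1)) = 35.609
d((26, -21), (13, 10)) = 33.6155
d((26, -21), (-10, -28)) = 36.6742
d((-28, 1), (-15, -11)) = 17.6918
d((-28, 1), (-10, -4)) = 18.6815
d((-28, 1), (-27, 19)) = 18.0278
d((-28, 1), (-2, 1)) = 26.0
d((-28, 1), (13, 10)) = 41.9762
d((-28, 1), (-10, -28)) = 34.1321
d((-15, -11), (-10, -4)) = 8.6023 <-- minimum
d((-15, -11), (-27, 19)) = 32.311
d((-15, -11), (-2, 1)) = 17.6918
d((-15, -11), (13, 10)) = 35.0
d((-15, -11), (-10, -28)) = 17.72
d((-10, -4), (-27, 19)) = 28.6007
d((-10, -4), (-2, 1)) = 9.434
d((-10, -4), (13, 10)) = 26.9258
d((-10, -4), (-10, -28)) = 24.0
d((-27, 19), (-2, 1)) = 30.8058
d((-27, 19), (13, 10)) = 41.0
d((-27, 19), (-10, -28)) = 49.98
d((-2, 1), (13, 10)) = 17.4929
d((-2, 1), (-10, -28)) = 30.0832
d((13, 10), (-10, -28)) = 44.4185

Closest pair: (-15, -11) and (-10, -4) with distance 8.6023

The closest pair is (-15, -11) and (-10, -4) with Euclidean distance 8.6023. For 8 points, brute-force pairwise comparison is shown above. For large n, the divide-and-conquer algorithm (sort by x, recurse on halves, check the dividing strip) achieves O(n log n).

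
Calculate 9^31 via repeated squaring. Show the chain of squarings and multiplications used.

Computing 9^31 by squaring (build up from 9^1; each line after the first costs one multiplication):

9^1 = 9
9^2 = (9^1)^2 = 9^2 = 81
9^3 = 9 * 9^2 = 9 * 81 = 729
9^6 = (9^3)^2 = 729^2 = 531441
9^7 = 9 * 9^6 = 9 * 531441 = 4782969
9^14 = (9^7)^2 = 4782969^2 = 22876792454961
9^15 = 9 * 9^14 = 9 * 22876792454961 = 205891132094649
9^30 = (9^15)^2 = 205891132094649^2 = 42391158275216203514294433201
9^31 = 9 * 9^30 = 9 * 42391158275216203514294433201 = 381520424476945831628649898809

Result: 381520424476945831628649898809
Multiplications needed: 8 (8 lines after 9^1)

9^31 = 381520424476945831628649898809. Using exponentiation by squaring, this requires 8 multiplications. The key idea: if the exponent is even, square the half-power; if odd, multiply by the base once.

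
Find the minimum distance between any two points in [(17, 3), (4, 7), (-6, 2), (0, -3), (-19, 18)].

Computing all pairwise distances among 5 points:

d((17, 3), (4, 7)) = 13.6015
d((17, 3), (-6, 2)) = 23.0217
d((17, 3), (0, -3)) = 18.0278
d((17, 3), (-19, 18)) = 39.0
d((4, 7), (-6, 2)) = 11.1803
d((4, 7), (0, -3)) = 10.7703
d((4, 7), (-19, 18)) = 25.4951
d((-6, 2), (0, -3)) = 7.8102 <-- minimum
d((-6, 2), (-19, 18)) = 20.6155
d((0, -3), (-19, 18)) = 28.3196

Closest pair: (-6, 2) and (0, -3) with distance 7.8102

The closest pair is (-6, 2) and (0, -3) with Euclidean distance 7.8102. For 5 points, brute-force pairwise comparison is shown above. For large n, the divide-and-conquer algorithm (sort by x, recurse on halves, check the dividing strip) achieves O(n log n).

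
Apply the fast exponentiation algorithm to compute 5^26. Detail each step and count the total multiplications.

Computing 5^26 by squaring (build up from 5^1; each line after the first costs one multiplication):

5^1 = 5
5^2 = (5^1)^2 = 5^2 = 25
5^3 = 5 * 5^2 = 5 * 25 = 125
5^6 = (5^3)^2 = 125^2 = 15625
5^12 = (5^6)^2 = 15625^2 = 244140625
5^13 = 5 * 5^12 = 5 * 244140625 = 1220703125
5^26 = (5^13)^2 = 1220703125^2 = 1490116119384765625

Result: 1490116119384765625
Multiplications needed: 6 (6 lines after 5^1)

5^26 = 1490116119384765625. Using exponentiation by squaring, this requires 6 multiplications. The key idea: if the exponent is even, square the half-power; if odd, multiply by the base once.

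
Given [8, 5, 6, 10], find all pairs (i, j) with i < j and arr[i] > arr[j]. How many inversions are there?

Finding inversions in [8, 5, 6, 10]:

(0, 1): arr[0]=8 > arr[1]=5
(0, 2): arr[0]=8 > arr[2]=6

Total inversions: 2

The array has 2 inversion(s): (0,1), (0,2). Each pair (i,j) satisfies i < j and arr[i] > arr[j].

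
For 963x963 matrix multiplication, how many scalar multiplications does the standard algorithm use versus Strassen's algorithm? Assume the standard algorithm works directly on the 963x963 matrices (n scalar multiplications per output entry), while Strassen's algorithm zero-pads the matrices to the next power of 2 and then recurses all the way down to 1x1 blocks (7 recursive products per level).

Matrix multiplication for 963x963 matrices:

Strassen's algorithm requires power-of-2 dimensions. Pad 963x963 to 1024x1024 (next power of 2).

Standard algorithm: 963^3 = 893056347 multiplications
Strassen's algorithm: 7^(log2(1024)) = 7^10 = 282475249 multiplications
Savings: 893056347 - 282475249 = 610581098 multiplications

Standard: 893056347 multiplications (963^3). Strassen: 282475249 multiplications (7^10, after padding to 1024x1024). Strassen reduces 8 recursive multiplications to 7 at each level.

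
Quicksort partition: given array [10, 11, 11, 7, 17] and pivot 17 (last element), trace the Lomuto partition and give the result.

Lomuto partition with pivot = 17:

Initial array: [10, 11, 11, 7, 17]

arr[0]=10 <= 17: swap with position 0, array becomes [10, 11, 11, 7, 17]
arr[1]=11 <= 17: swap with position 1, array becomes [10, 11, 11, 7, 17]
arr[2]=11 <= 17: swap with position 2, array becomes [10, 11, 11, 7, 17]
arr[3]=7 <= 17: swap with position 3, array becomes [10, 11, 11, 7, 17]

Place pivot at position 4: [10, 11, 11, 7, 17]
Pivot position: 4

After partitioning with pivot 17, the array becomes [10, 11, 11, 7, 17]. The pivot is placed at index 4. All elements to the left of the pivot are <= 17, and all elements to the right are > 17.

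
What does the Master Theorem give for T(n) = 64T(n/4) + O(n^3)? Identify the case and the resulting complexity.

Master Theorem for T(n) = 64T(n/4) + O(n^3):

a = 64, b = 4, c = 3
log_b(a) = log_4(64) = 3.0000

Case 2: c = 3 = log_4(64) = 3.0000
T(n) = O(n^3 log n) = O(n^3 log n)

For T(n) = 64T(n/4) + O(n^3): log_4(64) = 3.0000. This is Case 2 of the Master Theorem (c = log_b(a), equal work at all levels), giving O(n^3 log n).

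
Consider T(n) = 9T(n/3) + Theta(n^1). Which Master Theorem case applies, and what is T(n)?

Master Theorem for T(n) = 9T(n/3) + O(n^1):

a = 9, b = 3, c = 1
log_b(a) = log_3(9) = 2.0000

Case 1: c = 1 < log_3(9) = 2.0000
T(n) = O(n^(log_3 9)) = O(n^2)

For T(n) = 9T(n/3) + O(n^1): log_3(9) = 2.0000. This is Case 1 of the Master Theorem (c < log_b(a), work dominated by leaves), giving O(n^2).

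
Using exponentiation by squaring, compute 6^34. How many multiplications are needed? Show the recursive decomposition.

Computing 6^34 by squaring (build up from 6^1; each line after the first costs one multiplication):

6^1 = 6
6^2 = (6^1)^2 = 6^2 = 36
6^4 = (6^2)^2 = 36^2 = 1296
6^8 = (6^4)^2 = 1296^2 = 1679616
6^16 = (6^8)^2 = 1679616^2 = 2821109907456
6^17 = 6 * 6^16 = 6 * 2821109907456 = 16926659444736
6^34 = (6^17)^2 = 16926659444736^2 = 286511799958070431838109696

Result: 286511799958070431838109696
Multiplications needed: 6 (6 lines after 6^1)

6^34 = 286511799958070431838109696. Using exponentiation by squaring, this requires 6 multiplications. The key idea: if the exponent is even, square the half-power; if odd, multiply by the base once.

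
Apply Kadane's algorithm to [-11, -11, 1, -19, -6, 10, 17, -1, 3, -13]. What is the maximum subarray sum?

Using Kadane's algorithm on [-11, -11, 1, -19, -6, 10, 17, -1, 3, -13]:

Scanning through the array:
Position 1 (value -11): max_ending_here = -11, max_so_far = -11
Position 2 (value 1): max_ending_here = 1, max_so_far = 1
Position 3 (value -19): max_ending_here = -18, max_so_far = 1
Position 4 (value -6): max_ending_here = -6, max_so_far = 1
Position 5 (value 10): max_ending_here = 10, max_so_far = 10
Position 6 (value 17): max_ending_here = 27, max_so_far = 27
Position 7 (value -1): max_ending_here = 26, max_so_far = 27
Position 8 (value 3): max_ending_here = 29, max_so_far = 29
Position 9 (value -13): max_ending_here = 16, max_so_far = 29

Maximum subarray: [10, 17, -1, 3]
Maximum sum: 29

The maximum subarray is [10, 17, -1, 3] with sum 29. This subarray runs from index 5 to index 8.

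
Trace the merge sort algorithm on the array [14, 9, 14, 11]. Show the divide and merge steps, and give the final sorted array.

Merge sort trace:

Split: [14, 9, 14, 11] -> [14, 9] and [14, 11]
  Split: [14, 9] -> [14] and [9]
  Merge: [14] + [9] -> [9, 14]
  Split: [14, 11] -> [14] and [11]
  Merge: [14] + [11] -> [11, 14]
Merge: [9, 14] + [11, 14] -> [9, 11, 14, 14]

Final sorted array: [9, 11, 14, 14]

The merge sort proceeds by recursively splitting the array and merging sorted halves.
After all merges, the sorted array is [9, 11, 14, 14].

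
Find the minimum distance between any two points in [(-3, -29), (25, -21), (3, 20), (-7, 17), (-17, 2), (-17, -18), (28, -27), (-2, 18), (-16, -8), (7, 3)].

Computing all pairwise distances among 10 points:

d((-3, -29), (25, -21)) = 29.1204
d((-3, -29), (3, 20)) = 49.366
d((-3, -29), (-7, 17)) = 46.1736
d((-3, -29), (-17, 2)) = 34.0147
d((-3, -29), (-17, -18)) = 17.8045
d((-3, -29), (28, -27)) = 31.0644
d((-3, -29), (-2, 18)) = 47.0106
d((-3, -29), (-16, -8)) = 24.6982
d((-3, -29), (7, 3)) = 33.5261
d((25, -21), (3, 20)) = 46.5296
d((25, -21), (-7, 17)) = 49.679
d((25, -21), (-17, 2)) = 47.8853
d((25, -21), (-17, -18)) = 42.107
d((25, -21), (28, -27)) = 6.7082
d((25, -21), (-2, 18)) = 47.4342
d((25, -21), (-16, -8)) = 43.0116
d((25, -21), (7, 3)) = 30.0
d((3, 20), (-7, 17)) = 10.4403
d((3, 20), (-17, 2)) = 26.9072
d((3, 20), (-17, -18)) = 42.9418
d((3, 20), (28, -27)) = 53.2353
d((3, 20), (-2, 18)) = 5.3852
d((3, 20), (-16, -8)) = 33.8378
d((3, 20), (7, 3)) = 17.4642
d((-7, 17), (-17, 2)) = 18.0278
d((-7, 17), (-17, -18)) = 36.4005
d((-7, 17), (28, -27)) = 56.2228
d((-7, 17), (-2, 18)) = 5.099 <-- minimum
d((-7, 17), (-16, -8)) = 26.5707
d((-7, 17), (7, 3)) = 19.799
d((-17, 2), (-17, -18)) = 20.0
d((-17, 2), (28, -27)) = 53.535
d((-17, 2), (-2, 18)) = 21.9317
d((-17, 2), (-16, -8)) = 10.0499
d((-17, 2), (7, 3)) = 24.0208
d((-17, -18), (28, -27)) = 45.8912
d((-17, -18), (-2, 18)) = 39.0
d((-17, -18), (-16, -8)) = 10.0499
d((-17, -18), (7, 3)) = 31.8904
d((28, -27), (-2, 18)) = 54.0833
d((28, -27), (-16, -8)) = 47.927
d((28, -27), (7, 3)) = 36.6197
d((-2, 18), (-16, -8)) = 29.5296
d((-2, 18), (7, 3)) = 17.4929
d((-16, -8), (7, 3)) = 25.4951

Closest pair: (-7, 17) and (-2, 18) with distance 5.099

The closest pair is (-7, 17) and (-2, 18) with Euclidean distance 5.099. For 10 points, brute-force pairwise comparison is shown above. For large n, the divide-and-conquer algorithm (sort by x, recurse on halves, check the dividing strip) achieves O(n log n).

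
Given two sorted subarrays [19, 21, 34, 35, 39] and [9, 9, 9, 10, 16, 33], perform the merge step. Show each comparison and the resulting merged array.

Merging process:

Compare 19 vs 9: take 9 from right. Merged: [9]
Compare 19 vs 9: take 9 from right. Merged: [9, 9]
Compare 19 vs 9: take 9 from right. Merged: [9, 9, 9]
Compare 19 vs 10: take 10 from right. Merged: [9, 9, 9, 10]
Compare 19 vs 16: take 16 from right. Merged: [9, 9, 9, 10, 16]
Compare 19 vs 33: take 19 from left. Merged: [9, 9, 9, 10, 16, 19]
Compare 21 vs 33: take 21 from left. Merged: [9, 9, 9, 10, 16, 19, 21]
Compare 34 vs 33: take 33 from right. Merged: [9, 9, 9, 10, 16, 19, 21, 33]
Append remaining from left: [34, 35, 39]. Merged: [9, 9, 9, 10, 16, 19, 21, 33, 34, 35, 39]

Final merged array: [9, 9, 9, 10, 16, 19, 21, 33, 34, 35, 39]
Total comparisons: 8

The merged array is [9, 9, 9, 10, 16, 19, 21, 33, 34, 35, 39], requiring 8 comparisons. The merge step runs in O(n) time where n is the total number of elements.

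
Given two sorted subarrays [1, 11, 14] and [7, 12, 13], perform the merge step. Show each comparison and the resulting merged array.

Merging process:

Compare 1 vs 7: take 1 from left. Merged: [1]
Compare 11 vs 7: take 7 from right. Merged: [1, 7]
Compare 11 vs 12: take 11 from left. Merged: [1, 7, 11]
Compare 14 vs 12: take 12 from right. Merged: [1, 7, 11, 12]
Compare 14 vs 13: take 13 from right. Merged: [1, 7, 11, 12, 13]
Append remaining from left: [14]. Merged: [1, 7, 11, 12, 13, 14]

Final merged array: [1, 7, 11, 12, 13, 14]
Total comparisons: 5

The merged array is [1, 7, 11, 12, 13, 14], requiring 5 comparisons. The merge step runs in O(n) time where n is the total number of elements.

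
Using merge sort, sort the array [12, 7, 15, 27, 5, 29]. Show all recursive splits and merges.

Merge sort trace:

Split: [12, 7, 15, 27, 5, 29] -> [12, 7, 15] and [27, 5, 29]
  Split: [12, 7, 15] -> [12] and [7, 15]
    Split: [7, 15] -> [7] and [15]
    Merge: [7] + [15] -> [7, 15]
  Merge: [12] + [7, 15] -> [7, 12, 15]
  Split: [27, 5, 29] -> [27] and [5, 29]
    Split: [5, 29] -> [5] and [29]
    Merge: [5] + [29] -> [5, 29]
  Merge: [27] + [5, 29] -> [5, 27, 29]
Merge: [7, 12, 15] + [5, 27, 29] -> [5, 7, 12, 15, 27, 29]

Final sorted array: [5, 7, 12, 15, 27, 29]

The merge sort proceeds by recursively splitting the array and merging sorted halves.
After all merges, the sorted array is [5, 7, 12, 15, 27, 29].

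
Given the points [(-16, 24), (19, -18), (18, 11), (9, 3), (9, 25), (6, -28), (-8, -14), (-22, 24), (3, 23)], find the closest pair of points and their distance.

Computing all pairwise distances among 9 points:

d((-16, 24), (19, -18)) = 54.6717
d((-16, 24), (18, 11)) = 36.4005
d((-16, 24), (9, 3)) = 32.6497
d((-16, 24), (9, 25)) = 25.02
d((-16, 24), (6, -28)) = 56.4624
d((-16, 24), (-8, -14)) = 38.833
d((-16, 24), (-22, 24)) = 6.0 <-- minimum
d((-16, 24), (3, 23)) = 19.0263
d((19, -18), (18, 11)) = 29.0172
d((19, -18), (9, 3)) = 23.2594
d((19, -18), (9, 25)) = 44.1475
d((19, -18), (6, -28)) = 16.4012
d((19, -18), (-8, -14)) = 27.2947
d((19, -18), (-22, 24)) = 58.6941
d((19, -18), (3, 23)) = 44.0114
d((18, 11), (9, 3)) = 12.0416
d((18, 11), (9, 25)) = 16.6433
d((18, 11), (6, -28)) = 40.8044
d((18, 11), (-8, -14)) = 36.0694
d((18, 11), (-22, 24)) = 42.0595
d((18, 11), (3, 23)) = 19.2094
d((9, 3), (9, 25)) = 22.0
d((9, 3), (6, -28)) = 31.1448
d((9, 3), (-8, -14)) = 24.0416
d((9, 3), (-22, 24)) = 37.4433
d((9, 3), (3, 23)) = 20.8806
d((9, 25), (6, -28)) = 53.0848
d((9, 25), (-8, -14)) = 42.5441
d((9, 25), (-22, 24)) = 31.0161
d((9, 25), (3, 23)) = 6.3246
d((6, -28), (-8, -14)) = 19.799
d((6, -28), (-22, 24)) = 59.0593
d((6, -28), (3, 23)) = 51.0882
d((-8, -14), (-22, 24)) = 40.4969
d((-8, -14), (3, 23)) = 38.6005
d((-22, 24), (3, 23)) = 25.02

Closest pair: (-16, 24) and (-22, 24) with distance 6.0

The closest pair is (-16, 24) and (-22, 24) with Euclidean distance 6.0. For 9 points, brute-force pairwise comparison is shown above. For large n, the divide-and-conquer algorithm (sort by x, recurse on halves, check the dividing strip) achieves O(n log n).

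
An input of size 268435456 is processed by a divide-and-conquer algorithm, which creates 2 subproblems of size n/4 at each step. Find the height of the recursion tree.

For divide and conquer with division factor 4:

Problem sizes at each level:
Level 0: 268435456
Level 1: 67108864
Level 2: 16777216
Level 3: 4194304
Level 4: 1048576
Level 5: 262144
Level 6: 65536
Level 7: 16384
Level 8: 4096
Level 9: 1024
Level 10: 256
Level 11: 64
Level 12: 16
Level 13: 4
Level 14: 1

The root is level 0 and the size-1 base case is level 14 (the tree spans levels 0 through 14, i.e. 15 levels counting the root), so the depth is the number of divisions: log_4(268435456) = 14

The recursion tree depth is log_4(268435456) = 14. At each level, the problem size is divided by 4, so it takes 14 divisions to reduce to a base case of size 1. The algorithm makes 2 recursive calls at each level.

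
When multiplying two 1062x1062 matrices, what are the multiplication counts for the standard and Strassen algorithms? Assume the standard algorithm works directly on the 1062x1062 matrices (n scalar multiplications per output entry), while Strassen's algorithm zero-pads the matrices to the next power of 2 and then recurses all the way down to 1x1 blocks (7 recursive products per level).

Matrix multiplication for 1062x1062 matrices:

Strassen's algorithm requires power-of-2 dimensions. Pad 1062x1062 to 2048x2048 (next power of 2).

Standard algorithm: 1062^3 = 1197770328 multiplications
Strassen's algorithm: 7^(log2(2048)) = 7^11 = 1977326743 multiplications
Difference: 1197770328 - 1977326743 = -779556415 (Strassen uses MORE here due to padding overhead — for small or just-over-power-of-2 n, padding can outweigh the per-level savings)

Standard: 1197770328 multiplications (1062^3). Strassen: 1977326743 multiplications (7^11, after padding to 2048x2048). Strassen reduces 8 recursive multiplications to 7 at each level.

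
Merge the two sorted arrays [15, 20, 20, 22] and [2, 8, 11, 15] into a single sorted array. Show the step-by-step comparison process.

Merging process:

Compare 15 vs 2: take 2 from right. Merged: [2]
Compare 15 vs 8: take 8 from right. Merged: [2, 8]
Compare 15 vs 11: take 11 from right. Merged: [2, 8, 11]
Compare 15 vs 15: take 15 from left. Merged: [2, 8, 11, 15]
Compare 20 vs 15: take 15 from right. Merged: [2, 8, 11, 15, 15]
Append remaining from left: [20, 20, 22]. Merged: [2, 8, 11, 15, 15, 20, 20, 22]

Final merged array: [2, 8, 11, 15, 15, 20, 20, 22]
Total comparisons: 5

The merged array is [2, 8, 11, 15, 15, 20, 20, 22], requiring 5 comparisons. The merge step runs in O(n) time where n is the total number of elements.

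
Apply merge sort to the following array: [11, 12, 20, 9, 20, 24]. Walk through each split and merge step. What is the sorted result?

Merge sort trace:

Split: [11, 12, 20, 9, 20, 24] -> [11, 12, 20] and [9, 20, 24]
  Split: [11, 12, 20] -> [11] and [12, 20]
    Split: [12, 20] -> [12] and [20]
    Merge: [12] + [20] -> [12, 20]
  Merge: [11] + [12, 20] -> [11, 12, 20]
  Split: [9, 20, 24] -> [9] and [20, 24]
    Split: [20, 24] -> [20] and [24]
    Merge: [20] + [24] -> [20, 24]
  Merge: [9] + [20, 24] -> [9, 20, 24]
Merge: [11, 12, 20] + [9, 20, 24] -> [9, 11, 12, 20, 20, 24]

Final sorted array: [9, 11, 12, 20, 20, 24]

The merge sort proceeds by recursively splitting the array and merging sorted halves.
After all merges, the sorted array is [9, 11, 12, 20, 20, 24].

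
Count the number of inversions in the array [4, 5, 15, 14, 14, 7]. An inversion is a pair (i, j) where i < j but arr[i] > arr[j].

Finding inversions in [4, 5, 15, 14, 14, 7]:

(2, 3): arr[2]=15 > arr[3]=14
(2, 4): arr[2]=15 > arr[4]=14
(2, 5): arr[2]=15 > arr[5]=7
(3, 5): arr[3]=14 > arr[5]=7
(4, 5): arr[4]=14 > arr[5]=7

Total inversions: 5

The array has 5 inversion(s): (2,3), (2,4), (2,5), (3,5), (4,5). Each pair (i,j) satisfies i < j and arr[i] > arr[j].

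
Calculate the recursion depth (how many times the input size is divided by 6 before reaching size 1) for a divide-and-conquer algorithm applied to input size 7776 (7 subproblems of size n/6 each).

For divide and conquer with division factor 6:

Problem sizes at each level:
Level 0: 7776
Level 1: 1296
Level 2: 216
Level 3: 36
Level 4: 6
Level 5: 1

The root is level 0 and the size-1 base case is level 5 (the tree spans levels 0 through 5, i.e. 6 levels counting the root), so the depth is the number of divisions: log_6(7776) = 5

The recursion tree depth is log_6(7776) = 5. At each level, the problem size is divided by 6, so it takes 5 divisions to reduce to a base case of size 1. The algorithm makes 7 recursive calls at each level.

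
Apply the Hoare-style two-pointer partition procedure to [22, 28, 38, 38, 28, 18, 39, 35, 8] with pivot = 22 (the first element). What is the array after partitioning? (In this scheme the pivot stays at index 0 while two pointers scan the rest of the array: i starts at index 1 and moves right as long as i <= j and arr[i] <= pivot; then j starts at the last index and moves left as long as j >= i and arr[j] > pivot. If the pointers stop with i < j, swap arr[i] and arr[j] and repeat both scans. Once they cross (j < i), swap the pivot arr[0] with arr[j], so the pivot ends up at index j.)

Hoare-style two-pointer partition with pivot = 22:

Initial array: [22, 28, 38, 38, 28, 18, 39, 35, 8]

Pointers start at i = 1, j = 8.
i stops at index 1 (arr[1]=28 > 22), j stops at index 8 (arr[8]=8 <= 22): swap arr[1] and arr[8], array becomes [22, 8, 38, 38, 28, 18, 39, 35, 28]
i stops at index 2 (arr[2]=38 > 22), j stops at index 5 (arr[5]=18 <= 22): swap arr[2] and arr[5], array becomes [22, 8, 18, 38, 28, 38, 39, 35, 28]
i ends at 3, j ends at 2: the pointers have crossed (j < i), so scanning stops.

Swap pivot arr[0] with arr[2] to place pivot at position 2: [18, 8, 22, 38, 28, 38, 39, 35, 28]
Pivot position: 2

After partitioning with pivot 22, the array becomes [18, 8, 22, 38, 28, 38, 39, 35, 28]. The pivot is placed at index 2. All elements to the left of the pivot are <= 22, and all elements to the right are > 22.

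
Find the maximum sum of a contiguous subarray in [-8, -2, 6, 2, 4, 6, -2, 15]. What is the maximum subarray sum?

Using Kadane's algorithm on [-8, -2, 6, 2, 4, 6, -2, 15]:

Scanning through the array:
Position 1 (value -2): max_ending_here = -2, max_so_far = -2
Position 2 (value 6): max_ending_here = 6, max_so_far = 6
Position 3 (value 2): max_ending_here = 8, max_so_far = 8
Position 4 (value 4): max_ending_here = 12, max_so_far = 12
Position 5 (value 6): max_ending_here = 18, max_so_far = 18
Position 6 (value -2): max_ending_here = 16, max_so_far = 18
Position 7 (value 15): max_ending_here = 31, max_so_far = 31

Maximum subarray: [6, 2, 4, 6, -2, 15]
Maximum sum: 31

The maximum subarray is [6, 2, 4, 6, -2, 15] with sum 31. This subarray runs from index 2 to index 7.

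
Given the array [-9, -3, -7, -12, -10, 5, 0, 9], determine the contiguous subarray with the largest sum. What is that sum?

Using Kadane's algorithm on [-9, -3, -7, -12, -10, 5, 0, 9]:

Scanning through the array:
Position 1 (value -3): max_ending_here = -3, max_so_far = -3
Position 2 (value -7): max_ending_here = -7, max_so_far = -3
Position 3 (value -12): max_ending_here = -12, max_so_far = -3
Position 4 (value -10): max_ending_here = -10, max_so_far = -3
Position 5 (value 5): max_ending_here = 5, max_so_far = 5
Position 6 (value 0): max_ending_here = 5, max_so_far = 5
Position 7 (value 9): max_ending_here = 14, max_so_far = 14

Maximum subarray: [5, 0, 9]
Maximum sum: 14

The maximum subarray is [5, 0, 9] with sum 14. This subarray runs from index 5 to index 7.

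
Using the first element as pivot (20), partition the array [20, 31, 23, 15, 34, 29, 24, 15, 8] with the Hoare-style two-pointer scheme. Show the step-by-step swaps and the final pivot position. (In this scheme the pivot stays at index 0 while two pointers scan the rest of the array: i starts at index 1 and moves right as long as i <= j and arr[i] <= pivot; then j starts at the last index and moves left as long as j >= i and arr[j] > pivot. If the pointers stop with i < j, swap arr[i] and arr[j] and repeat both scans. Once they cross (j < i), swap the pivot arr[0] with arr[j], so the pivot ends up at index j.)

Hoare-style two-pointer partition with pivot = 20:

Initial array: [20, 31, 23, 15, 34, 29, 24, 15, 8]

Pointers start at i = 1, j = 8.
i stops at index 1 (arr[1]=31 > 20), j stops at index 8 (arr[8]=8 <= 20): swap arr[1] and arr[8], array becomes [20, 8, 23, 15, 34, 29, 24, 15, 31]
i stops at index 2 (arr[2]=23 > 20), j stops at index 7 (arr[7]=15 <= 20): swap arr[2] and arr[7], array becomes [20, 8, 15, 15, 34, 29, 24, 23, 31]
i ends at 4, j ends at 3: the pointers have crossed (j < i), so scanning stops.

Swap pivot arr[0] with arr[3] to place pivot at position 3: [15, 8, 15, 20, 34, 29, 24, 23, 31]
Pivot position: 3

After partitioning with pivot 20, the array becomes [15, 8, 15, 20, 34, 29, 24, 23, 31]. The pivot is placed at index 3. All elements to the left of the pivot are <= 20, and all elements to the right are > 20.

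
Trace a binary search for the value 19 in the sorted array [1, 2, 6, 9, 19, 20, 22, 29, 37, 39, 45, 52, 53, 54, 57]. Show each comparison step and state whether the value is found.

Binary search for 19 in [1, 2, 6, 9, 19, 20, 22, 29, 37, 39, 45, 52, 53, 54, 57]:

lo=0, hi=14, mid=7, arr[mid]=29 -> 29 > 19, search left half
lo=0, hi=6, mid=3, arr[mid]=9 -> 9 < 19, search right half
lo=4, hi=6, mid=5, arr[mid]=20 -> 20 > 19, search left half
lo=4, hi=4, mid=4, arr[mid]=19 -> Found target at index 4!

Binary search finds 19 at index 4 after 4 comparisons. The search repeatedly halves the search space by comparing with the middle element.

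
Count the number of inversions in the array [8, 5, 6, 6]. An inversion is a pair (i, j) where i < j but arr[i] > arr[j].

Finding inversions in [8, 5, 6, 6]:

(0, 1): arr[0]=8 > arr[1]=5
(0, 2): arr[0]=8 > arr[2]=6
(0, 3): arr[0]=8 > arr[3]=6

Total inversions: 3

The array has 3 inversion(s): (0,1), (0,2), (0,3). Each pair (i,j) satisfies i < j and arr[i] > arr[j].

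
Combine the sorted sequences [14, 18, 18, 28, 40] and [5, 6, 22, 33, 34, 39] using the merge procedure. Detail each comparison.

Merging process:

Compare 14 vs 5: take 5 from right. Merged: [5]
Compare 14 vs 6: take 6 from right. Merged: [5, 6]
Compare 14 vs 22: take 14 from left. Merged: [5, 6, 14]
Compare 18 vs 22: take 18 from left. Merged: [5, 6, 14, 18]
Compare 18 vs 22: take 18 from left. Merged: [5, 6, 14, 18, 18]
Compare 28 vs 22: take 22 from right. Merged: [5, 6, 14, 18, 18, 22]
Compare 28 vs 33: take 28 from left. Merged: [5, 6, 14, 18, 18, 22, 28]
Compare 40 vs 33: take 33 from right. Merged: [5, 6, 14, 18, 18, 22, 28, 33]
Compare 40 vs 34: take 34 from right. Merged: [5, 6, 14, 18, 18, 22, 28, 33, 34]
Compare 40 vs 39: take 39 from right. Merged: [5, 6, 14, 18, 18, 22, 28, 33, 34, 39]
Append remaining from left: [40]. Merged: [5, 6, 14, 18, 18, 22, 28, 33, 34, 39, 40]

Final merged array: [5, 6, 14, 18, 18, 22, 28, 33, 34, 39, 40]
Total comparisons: 10

The merged array is [5, 6, 14, 18, 18, 22, 28, 33, 34, 39, 40], requiring 10 comparisons. The merge step runs in O(n) time where n is the total number of elements.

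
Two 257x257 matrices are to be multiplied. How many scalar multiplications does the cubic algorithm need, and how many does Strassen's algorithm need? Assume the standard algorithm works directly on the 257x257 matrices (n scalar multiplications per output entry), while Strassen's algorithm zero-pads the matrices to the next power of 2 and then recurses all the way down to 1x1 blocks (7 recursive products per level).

Matrix multiplication for 257x257 matrices:

Strassen's algorithm requires power-of-2 dimensions. Pad 257x257 to 512x512 (next power of 2).

Standard algorithm: 257^3 = 16974593 multiplications
Strassen's algorithm: 7^(log2(512)) = 7^9 = 40353607 multiplications
Difference: 16974593 - 40353607 = -23379014 (Strassen uses MORE here due to padding overhead — for small or just-over-power-of-2 n, padding can outweigh the per-level savings)

Standard: 16974593 multiplications (257^3). Strassen: 40353607 multiplications (7^9, after padding to 512x512). Strassen reduces 8 recursive multiplications to 7 at each level.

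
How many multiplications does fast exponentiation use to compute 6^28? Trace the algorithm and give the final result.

Computing 6^28 by squaring (build up from 6^1; each line after the first costs one multiplication):

6^1 = 6
6^2 = (6^1)^2 = 6^2 = 36
6^3 = 6 * 6^2 = 6 * 36 = 216
6^6 = (6^3)^2 = 216^2 = 46656
6^7 = 6 * 6^6 = 6 * 46656 = 279936
6^14 = (6^7)^2 = 279936^2 = 78364164096
6^28 = (6^14)^2 = 78364164096^2 = 6140942214464815497216

Result: 6140942214464815497216
Multiplications needed: 6 (6 lines after 6^1)

6^28 = 6140942214464815497216. Using exponentiation by squaring, this requires 6 multiplications. The key idea: if the exponent is even, square the half-power; if odd, multiply by the base once.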